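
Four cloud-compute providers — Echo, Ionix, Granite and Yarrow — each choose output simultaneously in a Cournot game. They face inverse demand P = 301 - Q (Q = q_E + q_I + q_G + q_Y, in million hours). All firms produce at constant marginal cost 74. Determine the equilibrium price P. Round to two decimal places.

A representative firm's profit is π_i = q_i(301 - Q) - 74q_i.
Setting ∂π_i/∂q_i = 0 with rivals' quantities fixed: 227 - 2q_i - Σ_{j≠i} q_j = 0.
With identical firms every q_j equals q_i, so Σ_{j≠i} q_j = 3q_i and 227 = 5q_i, giving q_i = 227/5.
Total output Q = 908/5, so price P = 301 - 908/5 = 597/5.

119.40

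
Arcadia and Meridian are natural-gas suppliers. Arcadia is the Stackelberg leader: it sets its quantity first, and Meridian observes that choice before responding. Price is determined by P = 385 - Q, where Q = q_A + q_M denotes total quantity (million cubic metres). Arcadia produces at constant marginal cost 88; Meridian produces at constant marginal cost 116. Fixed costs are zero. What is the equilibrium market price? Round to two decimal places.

169.25

Solve by backward induction. Given q_A, the follower Meridian maximises π_M = (385 - q_A - q_M)q_M - 116q_M.
∂π_M/∂q_M = 269 - q_A - 2q_M = 0 gives the reaction function q_M = (269 - q_A)/2.
Arcadia substitutes q_M(q_A) into its own profit: π_A = q_A(385 - q_A - (269 - q_A)/2) - 88q_A = (501/2 - (1/2)q_A)q_A - 88q_A.
Leader FOC: 325/2 - q_A = 0, so q_A = 325/2.
Then q_M = (269 - 325/2)/2 = 213/4.
Total output Q = 863/4, so price P = 385 - 863/4 = 677/4.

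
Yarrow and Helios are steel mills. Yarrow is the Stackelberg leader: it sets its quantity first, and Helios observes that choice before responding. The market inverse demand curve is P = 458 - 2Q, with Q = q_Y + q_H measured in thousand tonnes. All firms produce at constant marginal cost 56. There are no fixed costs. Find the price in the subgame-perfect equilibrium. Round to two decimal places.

156.50

The follower Helios best-responds to any q_Y: π_H = (458 - 2Q)q_H - 56q_H.
Follower FOC: 402 - 2q_Y - 4q_H = 0, so q_H(q_Y) = (402 - 2q_Y)/4.
Yarrow substitutes q_H(q_Y) into its own profit: π_Y = q_Y(458 - 2q_Y - (402 - 2q_Y)/2) - 56q_Y = (257 - q_Y)q_Y - 56q_Y.
Leader FOC: 201 - 2q_Y = 0, so q_Y = 201/2.
Then q_H = (402 - 2·(201/2))/4 = 201/4.
Total output Q = 603/4, so price P = 458 - 2·(603/4) = 313/2.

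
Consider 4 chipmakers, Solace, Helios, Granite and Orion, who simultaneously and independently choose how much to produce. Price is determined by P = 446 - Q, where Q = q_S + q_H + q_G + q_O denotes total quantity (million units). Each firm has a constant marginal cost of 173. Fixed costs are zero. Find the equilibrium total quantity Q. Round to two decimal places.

A representative firm's profit is π_i = q_i(446 - Q) - 173q_i.
Setting ∂π_i/∂q_i = 0 with rivals' quantities fixed: 273 - 2q_i - Σ_{j≠i} q_j = 0.
With identical firms every q_j equals q_i, so Σ_{j≠i} q_j = 3q_i and 273 = 5q_i, giving q_i = 273/5.
Total output Q = 273/5 + 273/5 + 273/5 + 273/5 = 1092/5.

218.40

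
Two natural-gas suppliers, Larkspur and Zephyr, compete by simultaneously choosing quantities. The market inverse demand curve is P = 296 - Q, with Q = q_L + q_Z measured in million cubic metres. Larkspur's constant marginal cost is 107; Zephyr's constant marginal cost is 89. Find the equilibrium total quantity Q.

Larkspur's profit: π_L = (296 - Q)q_L - (107q_L). Setting ∂π_L/∂q_L = 0: 189 - 2q_L - (q_Z) = 0.
Zephyr's profit: π_Z = (296 - Q)q_Z - (89q_Z). Setting ∂π_Z/∂q_Z = 0: 207 - 2q_Z - (q_L) = 0.
Rearranging gives the reaction functions q_L = (189 - q_Z)/2 and q_Z = (207 - q_L)/2.
Solving the pair: q_L = 57, q_Z = 75.
Total output Q = 57 + 75 = 132.

132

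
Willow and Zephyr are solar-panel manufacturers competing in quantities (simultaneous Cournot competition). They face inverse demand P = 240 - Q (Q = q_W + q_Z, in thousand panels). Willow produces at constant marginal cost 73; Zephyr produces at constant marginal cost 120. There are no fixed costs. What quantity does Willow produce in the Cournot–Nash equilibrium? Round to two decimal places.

71.33

Willow's profit: π_W = (240 - Q)q_W - (73q_W). Setting ∂π_W/∂q_W = 0: 167 - 2q_W - (q_Z) = 0.
Zephyr's profit: π_Z = (240 - Q)q_Z - (120q_Z). Setting ∂π_Z/∂q_Z = 0: 120 - 2q_Z - (q_W) = 0.
So q_W = (167 - q_Z)/2 and q_Z = (120 - q_W)/2.
Solving the pair: q_W = 214/3, q_Z = 73/3.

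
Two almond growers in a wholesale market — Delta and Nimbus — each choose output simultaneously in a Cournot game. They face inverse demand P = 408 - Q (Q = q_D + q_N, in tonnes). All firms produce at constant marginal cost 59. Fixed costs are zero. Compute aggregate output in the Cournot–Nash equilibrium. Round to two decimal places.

A representative firm's profit is π_i = q_i(408 - Q) - 59q_i.
First-order condition (treating rivals' output as given): 349 - 2q_i - q_j = 0.
By symmetry each firm produces the same amount; substituting q_j = q_i yields q_i = 349/3.
Total output Q = 349/3 + 349/3 = 698/3.

232.67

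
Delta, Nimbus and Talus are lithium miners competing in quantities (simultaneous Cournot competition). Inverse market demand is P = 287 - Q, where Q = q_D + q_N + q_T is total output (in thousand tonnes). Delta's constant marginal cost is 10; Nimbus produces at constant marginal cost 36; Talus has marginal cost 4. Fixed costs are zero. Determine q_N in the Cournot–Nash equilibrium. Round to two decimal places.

48.25

Delta's profit: π_D = (287 - Q)q_D - (10q_D). Setting ∂π_D/∂q_D = 0: 277 - 2q_D - (q_N + q_T) = 0.
Nimbus's first-order condition: 251 - 2q_N - (q_D + q_T) = 0.
Talus's profit: π_T = (287 - Q)q_T - (4q_T). Setting ∂π_T/∂q_T = 0: 283 - 2q_T - (q_D + q_N) = 0.
Adding the 3 first-order conditions: 811 − 4Q = 0, so Q = 811/4.
Back-substituting: q_D = (277 − 811/4) = 297/4, q_N = (251 − 811/4) = 193/4, q_T = (283 − 811/4) = 321/4.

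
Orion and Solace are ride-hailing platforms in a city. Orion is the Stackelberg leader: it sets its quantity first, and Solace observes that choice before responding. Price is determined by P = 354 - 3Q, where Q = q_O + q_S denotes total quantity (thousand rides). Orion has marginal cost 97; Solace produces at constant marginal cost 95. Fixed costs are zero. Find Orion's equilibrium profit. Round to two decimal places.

2709.38

Solve by backward induction. Given q_O, the follower Solace maximises π_S = (354 - 3q_O - 3q_S)q_S - 95q_S.
Follower FOC: 259 - 3q_O - 6q_S = 0, so q_S(q_O) = (259 - 3q_O)/6.
Orion substitutes q_S(q_O) into its own profit: π_O = q_O(354 - 3q_O - (259 - 3q_O)/2) - 97q_O = (449/2 - (3/2)q_O)q_O - 97q_O.
The leader's first-order condition 255/2 - 3q_O = 0 yields q_O = 85/2.
Then q_S = (259 - 3·(85/2))/6 = 263/12.
Price P = 354 - 3·(773/12) = 643/4.
Orion's profit: (643/4 - 97)·(85/2) = 2709.3750.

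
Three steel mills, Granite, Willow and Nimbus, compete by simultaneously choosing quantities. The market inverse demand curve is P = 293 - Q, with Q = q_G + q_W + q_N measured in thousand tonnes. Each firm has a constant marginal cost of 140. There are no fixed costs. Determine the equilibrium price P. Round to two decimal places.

A representative firm's profit is π_i = q_i(293 - Q) - 140q_i.
Setting ∂π_i/∂q_i = 0 with rivals' quantities fixed: 153 - 2q_i - Σ_{j≠i} q_j = 0.
With identical firms every q_j equals q_i, so Σ_{j≠i} q_j = 2q_i and 153 = 4q_i, giving q_i = 153/4.
Total output Q = 459/4, so price P = 293 - 459/4 = 713/4.

178.25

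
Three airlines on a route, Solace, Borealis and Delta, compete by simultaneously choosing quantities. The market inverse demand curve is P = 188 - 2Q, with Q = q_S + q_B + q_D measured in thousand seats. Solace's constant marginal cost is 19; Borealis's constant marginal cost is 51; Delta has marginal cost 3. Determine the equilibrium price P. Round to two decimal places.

Solace's profit: π_S = (188 - 2Q)q_S - (19q_S). Setting ∂π_S/∂q_S = 0: 169 - 4q_S - 2(q_B + q_D) = 0.
Borealis's first-order condition: 137 - 4q_B - 2(q_S + q_D) = 0.
Delta's profit: π_D = (188 - 2Q)q_D - (3q_D). Setting ∂π_D/∂q_D = 0: 185 - 4q_D - 2(q_S + q_B) = 0.
Adding the 3 first-order conditions: 491 − 8Q = 0, so Q = 491/8.
Back-substituting: q_S = (169 − 491/4)/2 = 185/8, q_B = (137 − 491/4)/2 = 57/8, q_D = (185 − 491/4)/2 = 249/8.
Total output Q = 491/8, so price P = 188 - 2·(491/8) = 261/4.

65.25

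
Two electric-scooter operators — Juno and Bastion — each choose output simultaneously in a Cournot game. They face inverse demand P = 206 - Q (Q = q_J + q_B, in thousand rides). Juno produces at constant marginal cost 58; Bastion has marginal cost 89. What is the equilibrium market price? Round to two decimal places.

117.67

Juno's profit: π_J = (206 - Q)q_J - (58q_J). Setting ∂π_J/∂q_J = 0: 148 - 2q_J - (q_B) = 0.
Bastion's first-order condition: 117 - 2q_B - (q_J) = 0.
Best responses: q_J = (148 - q_B)/2, q_B = (117 - q_J)/2.
Solving the pair: q_J = 179/3, q_B = 86/3.
Total output Q = 265/3, so price P = 206 - 265/3 = 353/3.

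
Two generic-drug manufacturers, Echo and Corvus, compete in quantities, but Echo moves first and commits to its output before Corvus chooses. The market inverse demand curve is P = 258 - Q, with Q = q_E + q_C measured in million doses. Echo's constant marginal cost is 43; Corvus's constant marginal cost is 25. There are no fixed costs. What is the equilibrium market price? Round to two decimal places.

92.25

Solve by backward induction. Given q_E, the follower Corvus maximises π_C = (258 - q_E - q_C)q_C - 25q_C.
Follower FOC: 233 - q_E - 2q_C = 0, so q_C(q_E) = (233 - q_E)/2.
Echo substitutes q_C(q_E) into its own profit: π_E = q_E(258 - q_E - (233 - q_E)/2) - 43q_E = (283/2 - (1/2)q_E)q_E - 43q_E.
Maximising: ∂π_E/∂q_E = 197/2 - q_E = 0, giving q_E = 197/2.
Then q_C = (233 - 197/2)/2 = 269/4.
Total output Q = 663/4, so price P = 258 - 663/4 = 369/4.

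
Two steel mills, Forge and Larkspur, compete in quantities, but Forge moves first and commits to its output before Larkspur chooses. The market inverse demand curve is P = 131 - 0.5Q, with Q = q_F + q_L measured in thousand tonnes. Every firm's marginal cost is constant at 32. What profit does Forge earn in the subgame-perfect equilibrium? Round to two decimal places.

2450.25

The follower Larkspur best-responds to any q_F: π_L = (131 - 0.5Q)q_L - 32q_L.
Setting the follower's marginal profit to zero, 99 - (1/2)q_F - q_L = 0, i.e. q_L = (99 - (1/2)q_F).
Forge substitutes q_L(q_F) into its own profit: π_F = q_F(131 - (1/2)q_F - (99 - (1/2)q_F)/2) - 32q_F = (163/2 - (1/4)q_F)q_F - 32q_F.
Leader FOC: 99/2 - (1/2)q_F = 0, so q_F = 99.
Then q_L = (99 - (1/2)·99) = 99/2.
Price P = 131 - (1/2)·(297/2) = 227/4.
Forge's profit: (227/4 - 32)·99 = 2450.2500.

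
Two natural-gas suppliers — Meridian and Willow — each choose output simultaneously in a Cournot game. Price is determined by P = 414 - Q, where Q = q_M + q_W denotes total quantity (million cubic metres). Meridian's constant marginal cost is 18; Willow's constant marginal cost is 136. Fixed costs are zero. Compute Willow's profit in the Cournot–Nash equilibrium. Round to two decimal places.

Meridian's profit: π_M = (414 - Q)q_M - (18q_M). Setting ∂π_M/∂q_M = 0: 396 - 2q_M - (q_W) = 0.
Willow's first-order condition: 278 - 2q_W - (q_M) = 0.
Best responses: q_M = (396 - q_W)/2, q_W = (278 - q_M)/2.
Substituting one into the other gives q_M = 514/3 and q_W = 160/3.
Price P = 414 - 674/3 = 568/3.
Willow's profit: (568/3 - 136)·(160/3) = 2844.4444.

2844.44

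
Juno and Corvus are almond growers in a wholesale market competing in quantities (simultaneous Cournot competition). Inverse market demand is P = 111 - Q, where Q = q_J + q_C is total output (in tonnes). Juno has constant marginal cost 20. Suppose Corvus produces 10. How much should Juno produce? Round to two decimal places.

With the rival's output fixed at 10, Juno's profit is π_J = (111 - 10 - q_J)q_J - (20q_J) = (101 - q_J)q_J - (20q_J).
∂π_J/∂q_J = 81 - 2q_J = 0, so q_J = 81/2.

40.50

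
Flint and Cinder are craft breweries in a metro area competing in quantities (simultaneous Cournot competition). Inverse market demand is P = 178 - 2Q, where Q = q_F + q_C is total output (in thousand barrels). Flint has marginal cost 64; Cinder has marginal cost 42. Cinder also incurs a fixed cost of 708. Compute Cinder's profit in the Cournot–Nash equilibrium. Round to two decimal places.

678.89

Flint's profit: π_F = (178 - 2Q)q_F - (64q_F). Setting ∂π_F/∂q_F = 0: 114 - 4q_F - 2(q_C) = 0.
Cinder's profit: π_C = (178 - 2Q)q_C - (42q_C). Setting ∂π_C/∂q_C = 0: 136 - 4q_C - 2(q_F) = 0.
So q_F = (114 - 2q_C)/4 and q_C = (136 - 2q_F)/4.
Solving the pair: q_F = 46/3, q_C = 79/3.
Price P = 178 - 2·(125/3) = 284/3.
Cinder's profit: (284/3 - 42)·(79/3) - 708 = 678.8889.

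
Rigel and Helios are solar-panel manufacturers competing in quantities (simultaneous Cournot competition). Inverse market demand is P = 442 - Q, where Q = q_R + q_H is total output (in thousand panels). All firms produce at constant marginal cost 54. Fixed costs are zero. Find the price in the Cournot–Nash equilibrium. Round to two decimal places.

Each firm earns π_i = (442 - Q)q_i - 54q_i.
First-order condition (treating rivals' output as given): 388 - 2q_i - q_j = 0.
With identical firms every q_j equals q_i, so q_j = q_i and 388 = 3q_i, giving q_i = 388/3.
Total output Q = 776/3, so price P = 442 - 776/3 = 550/3.

183.33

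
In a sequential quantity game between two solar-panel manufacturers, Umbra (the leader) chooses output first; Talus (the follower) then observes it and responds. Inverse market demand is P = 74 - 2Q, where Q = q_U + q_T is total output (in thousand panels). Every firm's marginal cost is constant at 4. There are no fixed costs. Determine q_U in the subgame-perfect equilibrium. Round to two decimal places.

Solve by backward induction. Given q_U, the follower Talus maximises π_T = (74 - 2q_U - 2q_T)q_T - 4q_T.
Setting the follower's marginal profit to zero, 70 - 2q_U - 4q_T = 0, i.e. q_T = (70 - 2q_U)/4.
Umbra substitutes q_T(q_U) into its own profit: π_U = q_U(74 - 2q_U - (70 - 2q_U)/2) - 4q_U = (39 - q_U)q_U - 4q_U.
Leader FOC: 35 - 2q_U = 0, so q_U = 35/2.
Then q_T = (70 - 2·(35/2))/4 = 35/4.

17.50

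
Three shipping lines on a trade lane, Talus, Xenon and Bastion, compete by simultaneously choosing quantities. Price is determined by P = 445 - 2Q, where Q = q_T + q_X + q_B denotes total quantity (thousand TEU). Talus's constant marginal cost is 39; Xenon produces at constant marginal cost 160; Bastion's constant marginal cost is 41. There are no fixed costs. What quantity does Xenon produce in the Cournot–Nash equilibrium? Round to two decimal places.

5.63

Talus's profit: π_T = (445 - 2Q)q_T - (39q_T). Setting ∂π_T/∂q_T = 0: 406 - 4q_T - 2(q_X + q_B) = 0.
Xenon's profit: π_X = (445 - 2Q)q_X - (160q_X). Setting ∂π_X/∂q_X = 0: 285 - 4q_X - 2(q_T + q_B) = 0.
Bastion's first-order condition: 404 - 4q_B - 2(q_T + q_X) = 0.
Summing all 3 equations gives 1095 − 8Q = 0, hence Q = 1095/8.
Back-substituting: q_T = (406 − 1095/4)/2 = 529/8, q_X = (285 − 1095/4)/2 = 45/8, q_B = (404 − 1095/4)/2 = 521/8.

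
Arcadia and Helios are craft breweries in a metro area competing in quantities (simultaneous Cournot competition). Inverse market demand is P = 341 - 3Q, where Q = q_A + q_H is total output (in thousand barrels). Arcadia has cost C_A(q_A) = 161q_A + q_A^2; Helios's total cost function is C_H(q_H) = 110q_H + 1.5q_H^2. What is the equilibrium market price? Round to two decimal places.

234.57

Arcadia's profit: π_A = (341 - 3Q)q_A - (161q_A + q_A²). Setting ∂π_A/∂q_A = 0: 180 - 8q_A - 3(q_H) = 0.
Helios's first-order condition: 231 - 9q_H - 3(q_A) = 0.
Best responses: q_A = (180 - 3q_H)/8, q_H = (231 - 3q_A)/9.
Solving the pair: q_A = 103/7, q_H = 436/21.
Total output Q = 745/21, so price P = 341 - 3·(745/21) = 1642/7.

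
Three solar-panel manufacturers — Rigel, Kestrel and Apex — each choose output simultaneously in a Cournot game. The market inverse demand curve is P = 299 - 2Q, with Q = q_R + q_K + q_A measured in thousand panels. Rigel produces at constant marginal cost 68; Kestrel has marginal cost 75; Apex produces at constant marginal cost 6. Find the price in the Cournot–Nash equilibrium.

112

Rigel's profit: π_R = (299 - 2Q)q_R - (68q_R). Setting ∂π_R/∂q_R = 0: 231 - 4q_R - 2(q_K + q_A) = 0.
Kestrel's first-order condition: 224 - 4q_K - 2(q_R + q_A) = 0.
Apex's profit: π_A = (299 - 2Q)q_A - (6q_A). Setting ∂π_A/∂q_A = 0: 293 - 4q_A - 2(q_R + q_K) = 0.
Adding the 3 first-order conditions: 748 − 8Q = 0, so Q = 187/2.
Back-substituting: q_R = (231 − 187)/2 = 22, q_K = (224 − 187)/2 = 37/2, q_A = (293 − 187)/2 = 53.
Total output Q = 187/2, so price P = 299 - 2·(187/2) = 112.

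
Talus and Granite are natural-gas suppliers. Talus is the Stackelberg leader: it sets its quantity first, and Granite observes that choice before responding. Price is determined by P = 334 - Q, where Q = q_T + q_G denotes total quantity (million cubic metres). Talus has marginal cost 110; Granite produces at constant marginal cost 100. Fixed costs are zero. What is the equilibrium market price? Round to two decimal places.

Solve by backward induction. Given q_T, the follower Granite maximises π_G = (334 - q_T - q_G)q_G - 100q_G.
Setting the follower's marginal profit to zero, 234 - q_T - 2q_G = 0, i.e. q_G = (234 - q_T)/2.
The leader anticipates this reaction. Substituting into P = 334 - Q gives P = 217 - (1/2)q_T, so π_T = (217 - (1/2)q_T)q_T - 110q_T.
The leader's first-order condition 107 - q_T = 0 yields q_T = 107.
Then q_G = (234 - 107)/2 = 127/2.
Total output Q = 341/2, so price P = 334 - 341/2 = 327/2.

163.50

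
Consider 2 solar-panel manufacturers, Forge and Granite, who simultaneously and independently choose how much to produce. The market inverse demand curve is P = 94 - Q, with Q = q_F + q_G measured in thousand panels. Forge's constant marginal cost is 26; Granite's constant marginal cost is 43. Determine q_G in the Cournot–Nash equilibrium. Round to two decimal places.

Forge's profit: π_F = (94 - Q)q_F - (26q_F). Setting ∂π_F/∂q_F = 0: 68 - 2q_F - (q_G) = 0.
Granite's first-order condition: 51 - 2q_G - (q_F) = 0.
Best responses: q_F = (68 - q_G)/2, q_G = (51 - q_F)/2.
Solving the pair: q_F = 85/3, q_G = 34/3.

11.33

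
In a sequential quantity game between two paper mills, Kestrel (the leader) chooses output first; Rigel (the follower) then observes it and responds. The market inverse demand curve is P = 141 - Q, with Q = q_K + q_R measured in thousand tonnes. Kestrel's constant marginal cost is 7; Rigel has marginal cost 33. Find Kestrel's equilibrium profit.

The follower Rigel best-responds to any q_K: π_R = (141 - Q)q_R - 33q_R.
∂π_R/∂q_R = 108 - q_K - 2q_R = 0 gives the reaction function q_R = (108 - q_K)/2.
The leader anticipates this reaction. Substituting into P = 141 - Q gives P = 87 - (1/2)q_K, so π_K = (87 - (1/2)q_K)q_K - 7q_K.
Maximising: ∂π_K/∂q_K = 80 - q_K = 0, giving q_K = 80.
Then q_R = (108 - 80)/2 = 14.
Price P = 141 - 94 = 47.
Kestrel's profit: (47 - 7)·80 = 3200.

3200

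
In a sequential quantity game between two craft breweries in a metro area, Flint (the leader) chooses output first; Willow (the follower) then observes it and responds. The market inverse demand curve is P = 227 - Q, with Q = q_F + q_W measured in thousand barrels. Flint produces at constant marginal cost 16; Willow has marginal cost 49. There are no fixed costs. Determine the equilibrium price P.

The follower Willow best-responds to any q_F: π_W = (227 - Q)q_W - 49q_W.
Follower FOC: 178 - q_F - 2q_W = 0, so q_W(q_F) = (178 - q_F)/2.
Flint substitutes q_W(q_F) into its own profit: π_F = q_F(227 - q_F - (178 - q_F)/2) - 16q_F = (138 - (1/2)q_F)q_F - 16q_F.
Leader FOC: 122 - q_F = 0, so q_F = 122.
Then q_W = (178 - 122)/2 = 28.
Total output Q = 150, so price P = 227 - 150 = 77.

77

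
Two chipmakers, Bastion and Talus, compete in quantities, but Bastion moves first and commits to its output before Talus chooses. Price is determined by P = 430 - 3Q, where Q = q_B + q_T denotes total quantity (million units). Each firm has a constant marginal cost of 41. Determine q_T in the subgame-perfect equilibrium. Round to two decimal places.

Solve by backward induction. Given q_B, the follower Talus maximises π_T = (430 - 3q_B - 3q_T)q_T - 41q_T.
Setting the follower's marginal profit to zero, 389 - 3q_B - 6q_T = 0, i.e. q_T = (389 - 3q_B)/6.
The leader anticipates this reaction. Substituting into P = 430 - 3Q gives P = 471/2 - (3/2)q_B, so π_B = (471/2 - (3/2)q_B)q_B - 41q_B.
Leader FOC: 389/2 - 3q_B = 0, so q_B = 389/6.
Then q_T = (389 - 3·(389/6))/6 = 389/12.

32.42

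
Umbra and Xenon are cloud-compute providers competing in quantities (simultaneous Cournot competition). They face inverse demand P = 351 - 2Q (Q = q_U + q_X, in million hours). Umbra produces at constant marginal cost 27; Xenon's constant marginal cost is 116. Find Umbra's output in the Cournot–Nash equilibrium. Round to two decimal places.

68.83

Umbra's profit: π_U = (351 - 2Q)q_U - (27q_U). Setting ∂π_U/∂q_U = 0: 324 - 4q_U - 2(q_X) = 0.
Xenon's first-order condition: 235 - 4q_X - 2(q_U) = 0.
So q_U = (324 - 2q_X)/4 and q_X = (235 - 2q_U)/4.
Substituting one into the other gives q_U = 413/6 and q_X = 73/3.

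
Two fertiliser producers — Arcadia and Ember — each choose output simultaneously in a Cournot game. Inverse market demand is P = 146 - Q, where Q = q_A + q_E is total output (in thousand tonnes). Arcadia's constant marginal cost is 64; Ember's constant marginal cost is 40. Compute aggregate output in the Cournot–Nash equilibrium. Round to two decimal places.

Arcadia's profit: π_A = (146 - Q)q_A - (64q_A). Setting ∂π_A/∂q_A = 0: 82 - 2q_A - (q_E) = 0.
Ember's profit: π_E = (146 - Q)q_E - (40q_E). Setting ∂π_E/∂q_E = 0: 106 - 2q_E - (q_A) = 0.
Rearranging gives the reaction functions q_A = (82 - q_E)/2 and q_E = (106 - q_A)/2.
Solving the pair: q_A = 58/3, q_E = 130/3.
Total output Q = 58/3 + 130/3 = 188/3.

62.67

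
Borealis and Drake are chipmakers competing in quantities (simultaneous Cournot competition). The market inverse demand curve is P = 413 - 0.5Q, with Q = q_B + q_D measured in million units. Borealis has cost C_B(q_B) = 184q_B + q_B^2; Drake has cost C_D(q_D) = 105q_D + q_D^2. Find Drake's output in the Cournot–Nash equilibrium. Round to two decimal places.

Borealis's profit: π_B = (413 - 0.5Q)q_B - (184q_B + q_B²). Setting ∂π_B/∂q_B = 0: 229 - 3q_B - (1/2)(q_D) = 0.
Drake's first-order condition: 308 - 3q_D - (1/2)(q_B) = 0.
Best responses: q_B = (229 - (1/2)q_D)/3, q_D = (308 - (1/2)q_B)/3.
Solving the pair: q_B = 60.9143, q_D = 92.5143.

92.51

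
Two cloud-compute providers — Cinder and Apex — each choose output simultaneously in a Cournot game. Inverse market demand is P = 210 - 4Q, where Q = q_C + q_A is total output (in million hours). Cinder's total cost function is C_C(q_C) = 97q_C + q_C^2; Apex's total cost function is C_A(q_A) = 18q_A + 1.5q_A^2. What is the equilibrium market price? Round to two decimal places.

127.32

Cinder's profit: π_C = (210 - 4Q)q_C - (97q_C + q_C²). Setting ∂π_C/∂q_C = 0: 113 - 10q_C - 4(q_A) = 0.
Apex's first-order condition: 192 - 11q_A - 4(q_C) = 0.
Best responses: q_C = (113 - 4q_A)/10, q_A = (192 - 4q_C)/11.
Solving the pair: q_C = 475/94, q_A = 734/47.
Total output Q = 1943/94, so price P = 210 - 4·(1943/94) = 127.3191.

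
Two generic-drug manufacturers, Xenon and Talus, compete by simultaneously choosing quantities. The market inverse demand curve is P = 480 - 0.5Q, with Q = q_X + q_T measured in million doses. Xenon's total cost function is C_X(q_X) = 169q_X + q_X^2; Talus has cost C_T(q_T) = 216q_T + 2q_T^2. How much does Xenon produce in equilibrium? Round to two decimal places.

Xenon's profit: π_X = (480 - 0.5Q)q_X - (169q_X + q_X²). Setting ∂π_X/∂q_X = 0: 311 - 3q_X - (1/2)(q_T) = 0.
Talus's profit: π_T = (480 - 0.5Q)q_T - (216q_T + 2q_T²). Setting ∂π_T/∂q_T = 0: 264 - 5q_T - (1/2)(q_X) = 0.
Rearranging gives the reaction functions q_X = (311 - (1/2)q_T)/3 and q_T = (264 - (1/2)q_X)/5.
Solving the pair: q_X = 96.4746, q_T = 43.1525.

96.47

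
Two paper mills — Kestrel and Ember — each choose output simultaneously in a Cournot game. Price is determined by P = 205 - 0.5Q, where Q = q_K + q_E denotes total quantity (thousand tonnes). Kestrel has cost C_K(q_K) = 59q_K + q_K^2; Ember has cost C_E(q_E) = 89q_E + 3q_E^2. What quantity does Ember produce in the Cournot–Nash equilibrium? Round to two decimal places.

13.25

Kestrel's profit: π_K = (205 - 0.5Q)q_K - (59q_K + q_K²). Setting ∂π_K/∂q_K = 0: 146 - 3q_K - (1/2)(q_E) = 0.
Ember's first-order condition: 116 - 7q_E - (1/2)(q_K) = 0.
Rearranging gives the reaction functions q_K = (146 - (1/2)q_E)/3 and q_E = (116 - (1/2)q_K)/7.
Substituting one into the other gives q_K = 46.4578 and q_E = 1100/83.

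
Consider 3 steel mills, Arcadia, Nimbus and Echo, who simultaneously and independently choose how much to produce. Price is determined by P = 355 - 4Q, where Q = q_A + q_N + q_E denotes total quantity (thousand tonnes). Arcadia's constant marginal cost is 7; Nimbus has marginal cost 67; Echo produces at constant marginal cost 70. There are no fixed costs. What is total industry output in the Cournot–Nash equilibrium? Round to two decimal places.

57.56

Arcadia's profit: π_A = (355 - 4Q)q_A - (7q_A). Setting ∂π_A/∂q_A = 0: 348 - 8q_A - 4(q_N + q_E) = 0.
Nimbus's first-order condition: 288 - 8q_N - 4(q_A + q_E) = 0.
Echo's profit: π_E = (355 - 4Q)q_E - (70q_E). Setting ∂π_E/∂q_E = 0: 285 - 8q_E - 4(q_A + q_N) = 0.
Adding the 3 conditions: 921 − 8Q − 8Q = 0, i.e. Q = 921/16.
Back-substituting: q_A = (348 − 921/4)/4 = 471/16, q_N = (288 − 921/4)/4 = 231/16, q_E = (285 − 921/4)/4 = 219/16.
Total output Q = 471/16 + 231/16 + 219/16 = 921/16.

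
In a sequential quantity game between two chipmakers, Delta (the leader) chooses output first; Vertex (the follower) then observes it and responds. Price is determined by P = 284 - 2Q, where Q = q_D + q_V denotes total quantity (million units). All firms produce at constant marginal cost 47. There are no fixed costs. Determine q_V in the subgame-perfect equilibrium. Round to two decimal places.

29.63

Solve by backward induction. Given q_D, the follower Vertex maximises π_V = (284 - 2q_D - 2q_V)q_V - 47q_V.
∂π_V/∂q_V = 237 - 2q_D - 4q_V = 0 gives the reaction function q_V = (237 - 2q_D)/4.
Delta substitutes q_V(q_D) into its own profit: π_D = q_D(284 - 2q_D - (237 - 2q_D)/2) - 47q_D = (331/2 - q_D)q_D - 47q_D.
Leader FOC: 237/2 - 2q_D = 0, so q_D = 237/4.
Then q_V = (237 - 2·(237/4))/4 = 237/8.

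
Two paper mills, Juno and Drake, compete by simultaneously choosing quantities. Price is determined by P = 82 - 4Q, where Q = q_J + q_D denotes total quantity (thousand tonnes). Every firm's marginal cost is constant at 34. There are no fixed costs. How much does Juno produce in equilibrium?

A representative firm's profit is π_i = q_i(82 - 4Q) - 34q_i.
First-order condition (treating rivals' output as given): 48 - 8q_i - 4q_j = 0.
By symmetry each firm produces the same amount; substituting q_j = q_i yields q_i = 48/12 = 4.

4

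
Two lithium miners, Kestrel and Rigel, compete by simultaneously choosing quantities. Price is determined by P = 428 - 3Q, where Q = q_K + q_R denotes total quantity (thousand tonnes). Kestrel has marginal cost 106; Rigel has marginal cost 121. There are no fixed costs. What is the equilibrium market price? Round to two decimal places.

Kestrel's profit: π_K = (428 - 3Q)q_K - (106q_K). Setting ∂π_K/∂q_K = 0: 322 - 6q_K - 3(q_R) = 0.
Rigel's first-order condition: 307 - 6q_R - 3(q_K) = 0.
Best responses: q_K = (322 - 3q_R)/6, q_R = (307 - 3q_K)/6.
Substituting one into the other gives q_K = 337/9 and q_R = 292/9.
Total output Q = 629/9, so price P = 428 - 3·(629/9) = 655/3.

218.33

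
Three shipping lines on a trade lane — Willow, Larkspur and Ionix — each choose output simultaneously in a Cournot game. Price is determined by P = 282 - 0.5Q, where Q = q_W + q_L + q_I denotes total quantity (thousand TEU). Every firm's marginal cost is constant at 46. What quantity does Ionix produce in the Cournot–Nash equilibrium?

Each firm earns π_i = (282 - 0.5Q)q_i - 46q_i.
First-order condition (treating rivals' output as given): 236 - q_i - (1/2)·Σ_{j≠i} q_j = 0.
By symmetry each firm produces the same amount; substituting Σ_{j≠i} q_j = 2q_i yields q_i = 236/2 = 118.

118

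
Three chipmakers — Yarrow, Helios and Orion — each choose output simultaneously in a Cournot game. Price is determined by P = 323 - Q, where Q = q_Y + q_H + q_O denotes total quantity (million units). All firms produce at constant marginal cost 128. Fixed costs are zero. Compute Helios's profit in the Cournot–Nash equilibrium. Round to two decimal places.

A representative firm's profit is π_i = q_i(323 - Q) - 128q_i.
Setting ∂π_i/∂q_i = 0 with rivals' quantities fixed: 195 - 2q_i - Σ_{j≠i} q_j = 0.
With identical firms every q_j equals q_i, so Σ_{j≠i} q_j = 2q_i and 195 = 4q_i, giving q_i = 195/4.
Price P = 323 - 585/4 = 707/4.
Helios's profit: (707/4 - 128)·(195/4) = 2376.5625.

2376.56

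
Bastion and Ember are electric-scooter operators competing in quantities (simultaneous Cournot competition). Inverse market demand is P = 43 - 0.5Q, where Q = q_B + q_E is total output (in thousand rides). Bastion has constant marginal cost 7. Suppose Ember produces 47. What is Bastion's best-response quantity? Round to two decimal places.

12.50

With the rival's output fixed at 47, Bastion's profit is π_B = (43 - (1/2)·47 - (1/2)q_B)q_B - (7q_B) = (39/2 - (1/2)q_B)q_B - (7q_B).
∂π_B/∂q_B = 25/2 - q_B = 0, so q_B = 25/2.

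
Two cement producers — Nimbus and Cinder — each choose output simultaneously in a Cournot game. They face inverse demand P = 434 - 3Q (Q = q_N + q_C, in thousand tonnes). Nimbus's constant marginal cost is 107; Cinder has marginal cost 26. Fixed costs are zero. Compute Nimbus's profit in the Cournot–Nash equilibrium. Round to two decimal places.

Nimbus's profit: π_N = (434 - 3Q)q_N - (107q_N). Setting ∂π_N/∂q_N = 0: 327 - 6q_N - 3(q_C) = 0.
Cinder's first-order condition: 408 - 6q_C - 3(q_N) = 0.
Rearranging gives the reaction functions q_N = (327 - 3q_C)/6 and q_C = (408 - 3q_N)/6.
Solving the pair: q_N = 82/3, q_C = 163/3.
Price P = 434 - 3·(245/3) = 189.
Nimbus's profit: (189 - 107)·(82/3) = 2241.3333.

2241.33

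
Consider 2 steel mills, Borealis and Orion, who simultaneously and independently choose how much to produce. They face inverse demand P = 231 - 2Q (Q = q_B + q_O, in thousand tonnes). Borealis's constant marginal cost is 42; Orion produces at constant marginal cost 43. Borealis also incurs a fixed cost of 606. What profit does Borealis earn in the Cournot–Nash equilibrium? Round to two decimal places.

Borealis's profit: π_B = (231 - 2Q)q_B - (42q_B). Setting ∂π_B/∂q_B = 0: 189 - 4q_B - 2(q_O) = 0.
Orion's first-order condition: 188 - 4q_O - 2(q_B) = 0.
So q_B = (189 - 2q_O)/4 and q_O = (188 - 2q_B)/4.
Solving the pair: q_B = 95/3, q_O = 187/6.
Price P = 231 - 2·(377/6) = 316/3.
Borealis's profit: (316/3 - 42)·(95/3) - 606 = 1399.5556.

1399.56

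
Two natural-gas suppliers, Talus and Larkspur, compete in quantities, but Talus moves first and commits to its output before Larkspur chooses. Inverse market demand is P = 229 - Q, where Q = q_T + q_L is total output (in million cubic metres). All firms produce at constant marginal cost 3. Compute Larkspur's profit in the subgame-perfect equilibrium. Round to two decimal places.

The follower Larkspur best-responds to any q_T: π_L = (229 - Q)q_L - 3q_L.
∂π_L/∂q_L = 226 - q_T - 2q_L = 0 gives the reaction function q_L = (226 - q_T)/2.
The leader anticipates this reaction. Substituting into P = 229 - Q gives P = 116 - (1/2)q_T, so π_T = (116 - (1/2)q_T)q_T - 3q_T.
Maximising: ∂π_T/∂q_T = 113 - q_T = 0, giving q_T = 113.
Then q_L = (226 - 113)/2 = 113/2.
Price P = 229 - 339/2 = 119/2.
Larkspur's profit: (119/2 - 3)·(113/2) = 3192.2500.

3192.25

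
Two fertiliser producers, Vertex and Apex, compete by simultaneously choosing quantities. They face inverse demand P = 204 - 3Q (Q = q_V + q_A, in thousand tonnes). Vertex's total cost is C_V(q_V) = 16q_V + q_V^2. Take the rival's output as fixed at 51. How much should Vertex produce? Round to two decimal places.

With the rival's output fixed at 51, Vertex's profit is π_V = (204 - 3·51 - 3q_V)q_V - (16q_V + q_V²) = (51 - 3q_V)q_V - (16q_V + q_V²).
∂π_V/∂q_V = 35 - 8q_V = 0, so q_V = 35/8.

4.38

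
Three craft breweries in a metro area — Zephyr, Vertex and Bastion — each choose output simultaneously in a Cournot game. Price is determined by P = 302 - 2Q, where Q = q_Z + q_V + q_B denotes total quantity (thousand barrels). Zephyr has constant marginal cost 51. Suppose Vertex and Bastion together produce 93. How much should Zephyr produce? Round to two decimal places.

With rivals' combined output fixed at 93, Zephyr's profit is π_Z = (302 - 2·93 - 2q_Z)q_Z - (51q_Z) = (116 - 2q_Z)q_Z - (51q_Z).
∂π_Z/∂q_Z = 65 - 4q_Z = 0, so q_Z = 65/4.

16.25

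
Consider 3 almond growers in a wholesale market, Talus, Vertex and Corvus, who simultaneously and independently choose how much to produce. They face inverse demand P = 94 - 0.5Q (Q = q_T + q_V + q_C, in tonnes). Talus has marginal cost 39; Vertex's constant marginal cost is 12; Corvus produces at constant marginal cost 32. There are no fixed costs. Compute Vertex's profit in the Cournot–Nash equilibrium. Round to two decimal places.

Talus's profit: π_T = (94 - 0.5Q)q_T - (39q_T). Setting ∂π_T/∂q_T = 0: 55 - q_T - (1/2)(q_V + q_C) = 0.
Vertex's first-order condition: 82 - q_V - (1/2)(q_T + q_C) = 0.
Corvus's first-order condition: 62 - q_C - (1/2)(q_T + q_V) = 0.
Adding the 3 conditions: 199 − Q − Q = 0, i.e. Q = 199/2.
Back-substituting: q_T = (55 − 199/4)/(1/2) = 21/2, q_V = (82 − 199/4)/(1/2) = 129/2, q_C = (62 − 199/4)/(1/2) = 49/2.
Price P = 94 - (1/2)·(199/2) = 177/4.
Vertex's profit: (177/4 - 12)·(129/2) = 2080.1250.

2080.13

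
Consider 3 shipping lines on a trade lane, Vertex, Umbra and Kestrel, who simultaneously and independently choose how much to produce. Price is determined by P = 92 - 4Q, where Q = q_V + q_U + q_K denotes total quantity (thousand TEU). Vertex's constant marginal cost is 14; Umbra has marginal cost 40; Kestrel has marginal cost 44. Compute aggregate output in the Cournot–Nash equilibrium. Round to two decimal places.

11.13

Vertex's profit: π_V = (92 - 4Q)q_V - (14q_V). Setting ∂π_V/∂q_V = 0: 78 - 8q_V - 4(q_U + q_K) = 0.
Umbra's first-order condition: 52 - 8q_U - 4(q_V + q_K) = 0.
Kestrel's first-order condition: 48 - 8q_K - 4(q_V + q_U) = 0.
Adding the 3 conditions: 178 − 8Q − 8Q = 0, i.e. Q = 89/8.
Back-substituting: q_V = (78 − 89/2)/4 = 67/8, q_U = (52 − 89/2)/4 = 15/8, q_K = (48 − 89/2)/4 = 7/8.
Total output Q = 67/8 + 15/8 + 7/8 = 89/8.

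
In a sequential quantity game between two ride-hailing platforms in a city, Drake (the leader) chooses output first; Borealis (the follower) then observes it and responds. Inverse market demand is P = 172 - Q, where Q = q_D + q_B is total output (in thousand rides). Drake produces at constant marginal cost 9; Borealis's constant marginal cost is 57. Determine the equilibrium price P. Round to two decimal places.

Solve by backward induction. Given q_D, the follower Borealis maximises π_B = (172 - q_D - q_B)q_B - 57q_B.
∂π_B/∂q_B = 115 - q_D - 2q_B = 0 gives the reaction function q_B = (115 - q_D)/2.
The leader anticipates this reaction. Substituting into P = 172 - Q gives P = 229/2 - (1/2)q_D, so π_D = (229/2 - (1/2)q_D)q_D - 9q_D.
The leader's first-order condition 211/2 - q_D = 0 yields q_D = 211/2.
Then q_B = (115 - 211/2)/2 = 19/4.
Total output Q = 441/4, so price P = 172 - 441/4 = 247/4.

61.75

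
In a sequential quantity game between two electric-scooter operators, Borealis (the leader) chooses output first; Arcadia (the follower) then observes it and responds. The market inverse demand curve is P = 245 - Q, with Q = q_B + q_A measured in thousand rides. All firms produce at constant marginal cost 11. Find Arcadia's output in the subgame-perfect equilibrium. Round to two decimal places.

58.50

Solve by backward induction. Given q_B, the follower Arcadia maximises π_A = (245 - q_B - q_A)q_A - 11q_A.
Setting the follower's marginal profit to zero, 234 - q_B - 2q_A = 0, i.e. q_A = (234 - q_B)/2.
Borealis substitutes q_A(q_B) into its own profit: π_B = q_B(245 - q_B - (234 - q_B)/2) - 11q_B = (128 - (1/2)q_B)q_B - 11q_B.
The leader's first-order condition 117 - q_B = 0 yields q_B = 117.
Then q_A = (234 - 117)/2 = 117/2.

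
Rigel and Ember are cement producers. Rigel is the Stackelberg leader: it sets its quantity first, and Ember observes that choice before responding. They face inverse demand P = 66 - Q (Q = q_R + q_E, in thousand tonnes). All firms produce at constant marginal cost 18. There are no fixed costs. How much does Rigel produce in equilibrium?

The follower Ember best-responds to any q_R: π_E = (66 - Q)q_E - 18q_E.
Setting the follower's marginal profit to zero, 48 - q_R - 2q_E = 0, i.e. q_E = (48 - q_R)/2.
Rigel substitutes q_E(q_R) into its own profit: π_R = q_R(66 - q_R - (48 - q_R)/2) - 18q_R = (42 - (1/2)q_R)q_R - 18q_R.
Maximising: ∂π_R/∂q_R = 24 - q_R = 0, giving q_R = 24.
Then q_E = (48 - 24)/2 = 12.

24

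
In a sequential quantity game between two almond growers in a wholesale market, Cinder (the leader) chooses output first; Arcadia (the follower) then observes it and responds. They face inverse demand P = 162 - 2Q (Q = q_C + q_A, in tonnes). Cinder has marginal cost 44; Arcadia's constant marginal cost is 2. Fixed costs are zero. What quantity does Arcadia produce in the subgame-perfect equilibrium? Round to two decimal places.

30.50

The follower Arcadia best-responds to any q_C: π_A = (162 - 2Q)q_A - 2q_A.
∂π_A/∂q_A = 160 - 2q_C - 4q_A = 0 gives the reaction function q_A = (160 - 2q_C)/4.
Cinder substitutes q_A(q_C) into its own profit: π_C = q_C(162 - 2q_C - (160 - 2q_C)/2) - 44q_C = (82 - q_C)q_C - 44q_C.
Maximising: ∂π_C/∂q_C = 38 - 2q_C = 0, giving q_C = 19.
Then q_A = (160 - 2·19)/4 = 61/2.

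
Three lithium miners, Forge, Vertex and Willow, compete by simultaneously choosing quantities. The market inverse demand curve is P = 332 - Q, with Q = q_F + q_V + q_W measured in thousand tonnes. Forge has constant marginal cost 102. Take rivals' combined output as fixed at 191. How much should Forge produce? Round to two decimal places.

With rivals' combined output fixed at 191, Forge's profit is π_F = (332 - 191 - q_F)q_F - (102q_F) = (141 - q_F)q_F - (102q_F).
∂π_F/∂q_F = 39 - 2q_F = 0, so q_F = 39/2.

19.50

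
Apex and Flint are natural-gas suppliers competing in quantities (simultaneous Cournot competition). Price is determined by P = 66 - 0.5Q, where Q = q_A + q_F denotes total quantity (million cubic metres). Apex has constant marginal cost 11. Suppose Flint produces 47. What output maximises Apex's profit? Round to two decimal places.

31.50

With the rival's output fixed at 47, Apex's profit is π_A = (66 - (1/2)·47 - (1/2)q_A)q_A - (11q_A) = (85/2 - (1/2)q_A)q_A - (11q_A).
∂π_A/∂q_A = 63/2 - q_A = 0, so q_A = 63/2.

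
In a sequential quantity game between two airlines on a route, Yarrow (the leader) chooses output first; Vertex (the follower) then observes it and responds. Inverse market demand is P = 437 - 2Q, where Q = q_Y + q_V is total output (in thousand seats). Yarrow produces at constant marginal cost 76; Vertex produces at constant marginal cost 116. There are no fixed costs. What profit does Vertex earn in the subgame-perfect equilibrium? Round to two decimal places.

The follower Vertex best-responds to any q_Y: π_V = (437 - 2Q)q_V - 116q_V.
Follower FOC: 321 - 2q_Y - 4q_V = 0, so q_V(q_Y) = (321 - 2q_Y)/4.
Yarrow substitutes q_V(q_Y) into its own profit: π_Y = q_Y(437 - 2q_Y - (321 - 2q_Y)/2) - 76q_Y = (553/2 - q_Y)q_Y - 76q_Y.
The leader's first-order condition 401/2 - 2q_Y = 0 yields q_Y = 401/4.
Then q_V = (321 - 2·(401/4))/4 = 241/8.
Price P = 437 - 2·(1043/8) = 705/4.
Vertex's profit: (705/4 - 116)·(241/8) = 1815.0313.

1815.03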